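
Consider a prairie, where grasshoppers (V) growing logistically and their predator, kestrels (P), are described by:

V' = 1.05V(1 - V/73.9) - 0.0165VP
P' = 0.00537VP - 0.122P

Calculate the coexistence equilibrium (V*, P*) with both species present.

From dP/dt = 0 with P > 0: 0.00537V* = 0.122, so V* = 22.7.
Substitute into dV/dt = 0: 1.05(1 - 22.7/73.9) = 0.0165P*.
The bracket is 0.693, giving P* = 0.727/0.0165 = 44.1.

V* ≈ 22.7, P* ≈ 44.1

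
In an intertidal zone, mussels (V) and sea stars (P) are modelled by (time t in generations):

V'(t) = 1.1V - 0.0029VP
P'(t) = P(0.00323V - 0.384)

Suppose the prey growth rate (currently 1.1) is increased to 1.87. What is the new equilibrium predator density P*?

At the interior fixed point, setting dV/dt = 0 with V > 0 fixes P* = (prey growth rate)/(VP coefficient) — independent of the other coefficients.
With the change, P* = 1.87/0.0029 = 645; it rises from 379.

P* ≈ 645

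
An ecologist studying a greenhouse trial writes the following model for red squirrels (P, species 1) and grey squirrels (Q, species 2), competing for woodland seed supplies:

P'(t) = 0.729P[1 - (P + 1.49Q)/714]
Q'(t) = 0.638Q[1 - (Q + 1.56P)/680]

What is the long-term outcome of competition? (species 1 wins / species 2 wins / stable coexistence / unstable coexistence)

unstable coexistence (outcome depends on initial conditions)

Compare the nullcline intercepts: K1/α12 = 714/1.49 = 479 < K2 = 680; K2/α21 = 680/1.56 = 436 < K1 = 714.
Since both are reversed, neither can invade when rare; the interior point is a saddle.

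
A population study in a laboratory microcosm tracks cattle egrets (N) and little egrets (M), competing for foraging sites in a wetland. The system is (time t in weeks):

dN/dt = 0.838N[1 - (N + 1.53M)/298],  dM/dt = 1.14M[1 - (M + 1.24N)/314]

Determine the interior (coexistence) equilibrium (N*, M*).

Setting both brackets to zero gives the nullclines N + 1.53M = 298 and 1.24N + M = 314.
Substituting M = 314 - 1.24N into the first: N(1 - 1.53·1.24) = 298 - 1.53·314.
So N* = -182/-0.897 = 203, and then M* = 314 - 1.24·203 = 61.9.

N* ≈ 203, M* ≈ 61.9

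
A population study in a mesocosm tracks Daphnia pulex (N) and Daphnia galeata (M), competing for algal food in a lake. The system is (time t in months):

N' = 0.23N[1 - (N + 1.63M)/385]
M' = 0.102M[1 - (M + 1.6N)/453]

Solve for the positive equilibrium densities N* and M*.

N* ≈ 220, M* ≈ 101

Setting both brackets to zero gives the nullclines N + 1.63M = 385 and 1.6N + M = 453.
Substituting M = 453 - 1.6N into the first: N(1 - 1.63·1.6) = 385 - 1.63·453.
So N* = -353/-1.61 = 220, and then M* = 453 - 1.6·220 = 101.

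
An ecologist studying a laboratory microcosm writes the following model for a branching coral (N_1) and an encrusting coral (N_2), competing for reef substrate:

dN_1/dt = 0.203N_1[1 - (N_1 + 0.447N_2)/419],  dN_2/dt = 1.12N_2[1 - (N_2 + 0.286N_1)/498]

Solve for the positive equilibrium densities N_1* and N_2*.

Setting both brackets to zero gives the nullclines N_1 + 0.447N_2 = 419 and 0.286N_1 + N_2 = 498.
Substituting N_2 = 498 - 0.286N_1 into the first: N_1(1 - 0.447·0.286) = 419 - 0.447·498.
So N_1* = 196/0.872 = 225, and then N_2* = 498 - 0.286·225 = 434.

N_1* ≈ 225, N_2* ≈ 434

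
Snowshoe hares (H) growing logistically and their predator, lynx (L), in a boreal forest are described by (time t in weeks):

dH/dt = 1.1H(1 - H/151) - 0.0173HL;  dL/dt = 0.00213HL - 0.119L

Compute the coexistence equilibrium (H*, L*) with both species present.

From dL/dt = 0 with L > 0: 0.00213H* = 0.119, so H* = 55.9.
Substitute into dH/dt = 0: 1.1(1 - 55.9/151) = 0.0173L*.
The bracket is 0.63, giving L* = 0.693/0.0173 = 40.1.

H* ≈ 55.9, L* ≈ 40.1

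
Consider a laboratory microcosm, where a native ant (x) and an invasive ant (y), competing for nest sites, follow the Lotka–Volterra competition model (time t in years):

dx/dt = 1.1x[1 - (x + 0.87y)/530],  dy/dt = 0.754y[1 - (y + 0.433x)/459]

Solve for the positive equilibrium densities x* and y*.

x* ≈ 210, y* ≈ 368

Setting both brackets to zero gives the nullclines x + 0.87y = 530 and 0.433x + y = 459.
Substituting y = 459 - 0.433x into the first: x(1 - 0.87·0.433) = 530 - 0.87·459.
So x* = 131/0.623 = 210, and then y* = 459 - 0.433·210 = 368.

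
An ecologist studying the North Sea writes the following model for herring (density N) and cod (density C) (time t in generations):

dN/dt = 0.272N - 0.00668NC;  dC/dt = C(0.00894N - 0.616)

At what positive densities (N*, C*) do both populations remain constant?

Set dC/dt = 0 with C > 0: 0.00894N - 0.616 = 0, so N* = 0.616/0.00894 = 68.9.
Set dN/dt = 0 with N > 0: 0.272 - 0.00668C = 0, so C* = 0.272/0.00668 = 40.7.

N* ≈ 68.9, C* ≈ 40.7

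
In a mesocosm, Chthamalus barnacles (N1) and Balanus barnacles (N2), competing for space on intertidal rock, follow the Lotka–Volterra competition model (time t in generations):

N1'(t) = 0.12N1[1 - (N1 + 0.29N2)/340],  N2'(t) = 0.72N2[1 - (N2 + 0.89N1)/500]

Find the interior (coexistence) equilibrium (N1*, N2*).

N1* ≈ 263, N2* ≈ 266

Setting both brackets to zero gives the nullclines N1 + 0.29N2 = 340 and 0.89N1 + N2 = 500.
Substituting N2 = 500 - 0.89N1 into the first: N1(1 - 0.29·0.89) = 340 - 0.29·500.
So N1* = 195/0.742 = 263, and then N2* = 500 - 0.89·263 = 266.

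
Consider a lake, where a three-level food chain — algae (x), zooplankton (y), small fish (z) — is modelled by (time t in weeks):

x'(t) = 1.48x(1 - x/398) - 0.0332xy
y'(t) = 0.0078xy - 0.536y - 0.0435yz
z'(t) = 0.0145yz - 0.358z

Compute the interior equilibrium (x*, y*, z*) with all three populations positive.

From dz/dt = 0: 0.0145y* = 0.358, so y* = 24.7.
From dx/dt = 0: 1.48(1 - x*/398) = 0.0332·24.7, giving x* = 398·(1 - 0.554) = 178.
From dy/dt = 0: 0.0078·178 - 0.536 = 0.0435z*, so z* = 0.849/0.0435 = 19.5.

x* ≈ 178, y* ≈ 24.7, z* ≈ 19.5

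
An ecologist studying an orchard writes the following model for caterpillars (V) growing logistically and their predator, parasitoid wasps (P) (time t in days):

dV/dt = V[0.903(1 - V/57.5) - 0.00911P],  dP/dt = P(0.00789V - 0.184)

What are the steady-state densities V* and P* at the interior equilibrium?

From dP/dt = 0 with P > 0: 0.00789V* = 0.184, so V* = 23.3.
Substitute into dV/dt = 0: 0.903(1 - 23.3/57.5) = 0.00911P*.
The bracket is 0.594, giving P* = 0.537/0.00911 = 58.9.

V* ≈ 23.3, P* ≈ 58.9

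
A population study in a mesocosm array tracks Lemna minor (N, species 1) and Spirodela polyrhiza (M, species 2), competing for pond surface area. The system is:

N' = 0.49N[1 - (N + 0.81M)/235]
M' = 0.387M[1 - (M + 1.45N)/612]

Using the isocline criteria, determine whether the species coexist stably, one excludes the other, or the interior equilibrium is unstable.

species 2 excludes species 1

Compare the nullcline intercepts: K1/α12 = 235/0.81 = 290 < K2 = 612; K2/α21 = 612/1.45 = 422 > K1 = 235.
Since the inequalities point opposite ways, species 2 can invade but species 1 cannot.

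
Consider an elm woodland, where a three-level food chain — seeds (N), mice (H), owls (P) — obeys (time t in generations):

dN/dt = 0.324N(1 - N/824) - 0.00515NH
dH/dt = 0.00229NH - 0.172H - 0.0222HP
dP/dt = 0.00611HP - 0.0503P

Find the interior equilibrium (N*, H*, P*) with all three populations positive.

N* ≈ 716, H* ≈ 8.23, P* ≈ 66.1

From dP/dt = 0: 0.00611H* = 0.0503, so H* = 8.23.
From dN/dt = 0: 0.324(1 - N*/824) = 0.00515·8.23, giving N* = 824·(1 - 0.131) = 716.
From dH/dt = 0: 0.00229·716 - 0.172 = 0.0222P*, so P* = 1.47/0.0222 = 66.1.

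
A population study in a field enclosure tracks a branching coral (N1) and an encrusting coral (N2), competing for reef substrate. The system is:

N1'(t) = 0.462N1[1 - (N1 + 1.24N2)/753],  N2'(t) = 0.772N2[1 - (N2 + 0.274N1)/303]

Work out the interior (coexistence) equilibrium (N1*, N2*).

Setting both brackets to zero gives the nullclines N1 + 1.24N2 = 753 and 0.274N1 + N2 = 303.
Substituting N2 = 303 - 0.274N1 into the first: N1(1 - 1.24·0.274) = 753 - 1.24·303.
So N1* = 377/0.66 = 571, and then N2* = 303 - 0.274·571 = 146.

N1* ≈ 571, N2* ≈ 146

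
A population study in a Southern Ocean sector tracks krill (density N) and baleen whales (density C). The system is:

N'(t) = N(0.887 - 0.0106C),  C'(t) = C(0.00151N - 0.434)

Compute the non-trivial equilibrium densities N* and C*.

N* ≈ 287, C* ≈ 83.7

Set dC/dt = 0 with C > 0: 0.00151N - 0.434 = 0, so N* = 0.434/0.00151 = 287.
Set dN/dt = 0 with N > 0: 0.887 - 0.0106C = 0, so C* = 0.887/0.0106 = 83.7.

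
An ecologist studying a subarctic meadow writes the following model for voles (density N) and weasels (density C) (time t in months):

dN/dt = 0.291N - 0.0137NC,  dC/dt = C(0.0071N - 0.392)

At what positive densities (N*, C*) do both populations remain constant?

N* ≈ 55.2, C* ≈ 21.2

Set dC/dt = 0 with C > 0: 0.0071N - 0.392 = 0, so N* = 0.392/0.0071 = 55.2.
Set dN/dt = 0 with N > 0: 0.291 - 0.0137C = 0, so C* = 0.291/0.0137 = 21.2.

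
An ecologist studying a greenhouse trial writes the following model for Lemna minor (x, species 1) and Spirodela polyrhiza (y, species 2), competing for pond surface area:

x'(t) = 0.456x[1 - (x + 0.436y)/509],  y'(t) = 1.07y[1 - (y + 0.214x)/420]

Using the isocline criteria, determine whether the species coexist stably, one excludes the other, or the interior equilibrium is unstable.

stable coexistence

Compare the nullcline intercepts: K1/α12 = 509/0.436 = 1170 > K2 = 420; K2/α21 = 420/0.214 = 1960 > K1 = 509.
Since both inequalities hold, each species can invade when rare, so the interior equilibrium is stable.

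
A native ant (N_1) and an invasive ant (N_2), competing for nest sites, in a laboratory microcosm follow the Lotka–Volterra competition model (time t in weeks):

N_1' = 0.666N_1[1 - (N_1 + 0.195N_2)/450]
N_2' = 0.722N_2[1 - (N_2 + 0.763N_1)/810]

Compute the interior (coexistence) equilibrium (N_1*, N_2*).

N_1* ≈ 343, N_2* ≈ 548

Setting both brackets to zero gives the nullclines N_1 + 0.195N_2 = 450 and 0.763N_1 + N_2 = 810.
Substituting N_2 = 810 - 0.763N_1 into the first: N_1(1 - 0.195·0.763) = 450 - 0.195·810.
So N_1* = 292/0.851 = 343, and then N_2* = 810 - 0.763·343 = 548.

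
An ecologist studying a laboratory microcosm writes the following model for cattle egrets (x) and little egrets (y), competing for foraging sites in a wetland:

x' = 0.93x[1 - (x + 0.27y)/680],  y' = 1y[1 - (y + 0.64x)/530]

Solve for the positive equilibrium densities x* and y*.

Setting both brackets to zero gives the nullclines x + 0.27y = 680 and 0.64x + y = 530.
Substituting y = 530 - 0.64x into the first: x(1 - 0.27·0.64) = 680 - 0.27·530.
So x* = 537/0.827 = 649, and then y* = 530 - 0.64·649 = 115.

x* ≈ 649, y* ≈ 115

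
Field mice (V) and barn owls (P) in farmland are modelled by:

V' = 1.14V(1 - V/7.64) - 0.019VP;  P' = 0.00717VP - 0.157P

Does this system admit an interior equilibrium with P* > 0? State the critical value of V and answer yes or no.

Threshold V = 21.9; K < 21.9, so no, the predator goes extinct.

The predator equation gives dP/dt > 0 only when V > 0.157/0.00717 = 21.9.
Without the predator, V → K = 7.64. Since 7.64 < 21.9, the predator cannot invade.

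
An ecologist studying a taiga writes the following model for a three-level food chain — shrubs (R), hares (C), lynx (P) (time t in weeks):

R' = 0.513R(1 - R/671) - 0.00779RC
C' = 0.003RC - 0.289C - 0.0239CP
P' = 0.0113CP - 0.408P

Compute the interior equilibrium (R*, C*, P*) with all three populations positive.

R* ≈ 303, C* ≈ 36.1, P* ≈ 26

From dP/dt = 0: 0.0113C* = 0.408, so C* = 36.1.
From dR/dt = 0: 0.513(1 - R*/671) = 0.00779·36.1, giving R* = 671·(1 - 0.548) = 303.
From dC/dt = 0: 0.003·303 - 0.289 = 0.0239P*, so P* = 0.62/0.0239 = 26.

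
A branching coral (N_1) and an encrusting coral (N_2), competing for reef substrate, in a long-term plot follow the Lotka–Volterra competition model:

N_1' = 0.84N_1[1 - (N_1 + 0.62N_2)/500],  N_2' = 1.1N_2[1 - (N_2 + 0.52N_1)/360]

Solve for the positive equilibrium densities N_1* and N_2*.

Setting both brackets to zero gives the nullclines N_1 + 0.62N_2 = 500 and 0.52N_1 + N_2 = 360.
Substituting N_2 = 360 - 0.52N_1 into the first: N_1(1 - 0.62·0.52) = 500 - 0.62·360.
So N_1* = 277/0.678 = 409, and then N_2* = 360 - 0.52·409 = 148.

N_1* ≈ 409, N_2* ≈ 148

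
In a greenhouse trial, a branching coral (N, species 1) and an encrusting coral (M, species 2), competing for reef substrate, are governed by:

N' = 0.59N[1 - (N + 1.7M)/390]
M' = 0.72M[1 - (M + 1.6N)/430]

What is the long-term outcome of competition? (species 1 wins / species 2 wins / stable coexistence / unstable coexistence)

Compare the nullcline intercepts: K1/α12 = 390/1.7 = 229 < K2 = 430; K2/α21 = 430/1.6 = 269 < K1 = 390.
Since both are reversed, neither can invade when rare; the interior point is a saddle.

unstable coexistence (outcome depends on initial conditions)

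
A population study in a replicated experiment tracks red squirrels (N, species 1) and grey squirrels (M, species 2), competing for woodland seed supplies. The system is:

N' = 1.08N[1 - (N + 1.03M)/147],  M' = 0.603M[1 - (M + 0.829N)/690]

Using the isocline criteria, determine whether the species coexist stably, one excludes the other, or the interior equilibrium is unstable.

species 2 excludes species 1

Compare the nullcline intercepts: K1/α12 = 147/1.03 = 143 < K2 = 690; K2/α21 = 690/0.829 = 832 > K1 = 147.
Since the inequalities point opposite ways, species 2 can invade but species 1 cannot.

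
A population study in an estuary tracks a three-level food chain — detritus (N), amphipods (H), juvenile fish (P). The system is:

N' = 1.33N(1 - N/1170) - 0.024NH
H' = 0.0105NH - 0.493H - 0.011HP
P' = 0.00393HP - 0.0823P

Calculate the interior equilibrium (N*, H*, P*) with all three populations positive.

From dP/dt = 0: 0.00393H* = 0.0823, so H* = 20.9.
From dN/dt = 0: 1.33(1 - N*/1170) = 0.024·20.9, giving N* = 1170·(1 - 0.378) = 728.
From dH/dt = 0: 0.0105·728 - 0.493 = 0.011P*, so P* = 7.15/0.011 = 650.

N* ≈ 728, H* ≈ 20.9, P* ≈ 650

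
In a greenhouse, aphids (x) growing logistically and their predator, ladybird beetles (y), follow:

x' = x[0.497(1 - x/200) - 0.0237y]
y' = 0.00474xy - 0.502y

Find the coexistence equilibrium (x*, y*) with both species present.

x* ≈ 106, y* ≈ 9.87

From dy/dt = 0 with y > 0: 0.00474x* = 0.502, so x* = 106.
Substitute into dx/dt = 0: 0.497(1 - 106/200) = 0.0237y*.
The bracket is 0.47, giving y* = 0.234/0.0237 = 9.87.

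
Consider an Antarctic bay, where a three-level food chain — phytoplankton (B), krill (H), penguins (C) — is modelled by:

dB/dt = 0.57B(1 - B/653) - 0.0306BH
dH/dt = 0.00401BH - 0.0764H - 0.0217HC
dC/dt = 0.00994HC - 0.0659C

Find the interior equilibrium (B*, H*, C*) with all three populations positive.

B* ≈ 421, H* ≈ 6.63, C* ≈ 74.2

From dC/dt = 0: 0.00994H* = 0.0659, so H* = 6.63.
From dB/dt = 0: 0.57(1 - B*/653) = 0.0306·6.63, giving B* = 653·(1 - 0.356) = 421.
From dH/dt = 0: 0.00401·421 - 0.0764 = 0.0217C*, so C* = 1.61/0.0217 = 74.2.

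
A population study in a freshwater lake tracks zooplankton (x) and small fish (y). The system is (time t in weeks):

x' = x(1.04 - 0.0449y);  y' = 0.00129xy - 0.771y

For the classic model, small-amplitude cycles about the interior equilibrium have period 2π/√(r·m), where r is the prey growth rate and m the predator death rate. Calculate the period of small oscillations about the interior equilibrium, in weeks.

T ≈ 7.02 weeks

Here r = 1.04 and m = 0.771, so r·m = 0.802.
ω = √0.802 = 0.895 per week, hence T = 2π/ω ≈ 7.02 weeks.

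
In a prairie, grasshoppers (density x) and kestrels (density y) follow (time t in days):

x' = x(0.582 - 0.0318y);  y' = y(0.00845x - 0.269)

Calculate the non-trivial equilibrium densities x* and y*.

Set dy/dt = 0 with y > 0: 0.00845x - 0.269 = 0, so x* = 0.269/0.00845 = 31.8.
Set dx/dt = 0 with x > 0: 0.582 - 0.0318y = 0, so y* = 0.582/0.0318 = 18.3.

x* ≈ 31.8, y* ≈ 18.3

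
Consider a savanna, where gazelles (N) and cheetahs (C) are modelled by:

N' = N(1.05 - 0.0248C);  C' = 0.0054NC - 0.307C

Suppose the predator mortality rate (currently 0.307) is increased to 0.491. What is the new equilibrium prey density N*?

At the interior fixed point, setting dC/dt = 0 with C > 0 fixes N* = (predator death rate)/(NC coefficient) — independent of the other coefficients.
With the change, N* = 0.491/0.0054 = 90.9; it rises from 56.9.

N* ≈ 90.9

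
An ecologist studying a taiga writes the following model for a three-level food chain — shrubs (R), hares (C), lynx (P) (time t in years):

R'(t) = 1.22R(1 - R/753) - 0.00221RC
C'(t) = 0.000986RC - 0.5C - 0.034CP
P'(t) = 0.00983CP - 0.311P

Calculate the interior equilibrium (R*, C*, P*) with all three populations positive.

From dP/dt = 0: 0.00983C* = 0.311, so C* = 31.6.
From dR/dt = 0: 1.22(1 - R*/753) = 0.00221·31.6, giving R* = 753·(1 - 0.0573) = 710.
From dC/dt = 0: 0.000986·710 - 0.5 = 0.034P*, so P* = 0.2/0.034 = 5.88.

R* ≈ 710, C* ≈ 31.6, P* ≈ 5.88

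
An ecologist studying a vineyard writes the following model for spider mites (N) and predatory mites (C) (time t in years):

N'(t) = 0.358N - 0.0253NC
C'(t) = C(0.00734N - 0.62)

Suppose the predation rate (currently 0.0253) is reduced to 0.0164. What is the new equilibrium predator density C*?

C* ≈ 21.8

At the interior fixed point, setting dN/dt = 0 with N > 0 fixes C* = (prey growth rate)/(NC coefficient) — independent of the other coefficients.
With the change, C* = 0.358/0.0164 = 21.8; it rises from 14.2.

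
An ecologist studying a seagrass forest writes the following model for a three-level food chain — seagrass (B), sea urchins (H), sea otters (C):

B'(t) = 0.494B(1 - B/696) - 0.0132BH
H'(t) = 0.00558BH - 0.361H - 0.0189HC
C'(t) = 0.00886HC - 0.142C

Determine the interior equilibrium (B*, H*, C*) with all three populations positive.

From dC/dt = 0: 0.00886H* = 0.142, so H* = 16.
From dB/dt = 0: 0.494(1 - B*/696) = 0.0132·16, giving B* = 696·(1 - 0.428) = 398.
From dH/dt = 0: 0.00558·398 - 0.361 = 0.0189C*, so C* = 1.86/0.0189 = 98.4.

B* ≈ 398, H* ≈ 16, C* ≈ 98.4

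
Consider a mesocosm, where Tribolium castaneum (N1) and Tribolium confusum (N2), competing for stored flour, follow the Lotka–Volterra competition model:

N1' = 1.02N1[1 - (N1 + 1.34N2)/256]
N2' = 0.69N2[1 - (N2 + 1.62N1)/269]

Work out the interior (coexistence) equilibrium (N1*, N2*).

N1* ≈ 89.2, N2* ≈ 124

Setting both brackets to zero gives the nullclines N1 + 1.34N2 = 256 and 1.62N1 + N2 = 269.
Substituting N2 = 269 - 1.62N1 into the first: N1(1 - 1.34·1.62) = 256 - 1.34·269.
So N1* = -104/-1.17 = 89.2, and then N2* = 269 - 1.62·89.2 = 124.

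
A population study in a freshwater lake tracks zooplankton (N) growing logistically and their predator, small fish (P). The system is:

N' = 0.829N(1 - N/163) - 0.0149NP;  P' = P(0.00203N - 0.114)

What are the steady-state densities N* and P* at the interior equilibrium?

From dP/dt = 0 with P > 0: 0.00203N* = 0.114, so N* = 56.2.
Substitute into dN/dt = 0: 0.829(1 - 56.2/163) = 0.0149P*.
The bracket is 0.655, giving P* = 0.543/0.0149 = 36.5.

N* ≈ 56.2, P* ≈ 36.5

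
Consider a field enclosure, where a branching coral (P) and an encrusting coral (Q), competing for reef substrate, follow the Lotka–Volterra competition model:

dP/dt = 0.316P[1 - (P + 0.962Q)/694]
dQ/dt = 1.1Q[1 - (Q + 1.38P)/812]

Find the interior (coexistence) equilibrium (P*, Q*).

Setting both brackets to zero gives the nullclines P + 0.962Q = 694 and 1.38P + Q = 812.
Substituting Q = 812 - 1.38P into the first: P(1 - 0.962·1.38) = 694 - 0.962·812.
So P* = -87.1/-0.328 = 266, and then Q* = 812 - 1.38·266 = 445.

P* ≈ 266, Q* ≈ 445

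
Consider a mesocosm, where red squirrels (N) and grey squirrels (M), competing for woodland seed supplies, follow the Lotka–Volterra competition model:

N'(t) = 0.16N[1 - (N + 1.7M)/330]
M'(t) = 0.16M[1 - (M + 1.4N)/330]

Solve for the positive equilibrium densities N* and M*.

Setting both brackets to zero gives the nullclines N + 1.7M = 330 and 1.4N + M = 330.
Substituting M = 330 - 1.4N into the first: N(1 - 1.7·1.4) = 330 - 1.7·330.
So N* = -231/-1.38 = 167, and then M* = 330 - 1.4·167 = 95.7.

N* ≈ 167, M* ≈ 95.7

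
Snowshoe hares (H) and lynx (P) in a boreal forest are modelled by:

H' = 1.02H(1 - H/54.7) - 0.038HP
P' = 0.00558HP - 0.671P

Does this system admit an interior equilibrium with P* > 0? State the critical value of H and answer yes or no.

Threshold H = 120; K < 120, so no, the predator goes extinct.

The predator equation gives dP/dt > 0 only when H > 0.671/0.00558 = 120.
Without the predator, H → K = 54.7. Since 54.7 < 120, the predator cannot invade.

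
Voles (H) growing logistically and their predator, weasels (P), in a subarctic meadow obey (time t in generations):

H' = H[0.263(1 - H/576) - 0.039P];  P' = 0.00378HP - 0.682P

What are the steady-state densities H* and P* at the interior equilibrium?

H* ≈ 180, P* ≈ 4.63

From dP/dt = 0 with P > 0: 0.00378H* = 0.682, so H* = 180.
Substitute into dH/dt = 0: 0.263(1 - 180/576) = 0.039P*.
The bracket is 0.687, giving P* = 0.181/0.039 = 4.63.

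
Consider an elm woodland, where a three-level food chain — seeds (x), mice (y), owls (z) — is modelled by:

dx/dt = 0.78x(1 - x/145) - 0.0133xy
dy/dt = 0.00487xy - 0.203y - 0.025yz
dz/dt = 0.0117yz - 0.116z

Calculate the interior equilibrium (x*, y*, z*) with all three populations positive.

x* ≈ 120, y* ≈ 9.91, z* ≈ 15.4

From dz/dt = 0: 0.0117y* = 0.116, so y* = 9.91.
From dx/dt = 0: 0.78(1 - x*/145) = 0.0133·9.91, giving x* = 145·(1 - 0.169) = 120.
From dy/dt = 0: 0.00487·120 - 0.203 = 0.025z*, so z* = 0.384/0.025 = 15.4.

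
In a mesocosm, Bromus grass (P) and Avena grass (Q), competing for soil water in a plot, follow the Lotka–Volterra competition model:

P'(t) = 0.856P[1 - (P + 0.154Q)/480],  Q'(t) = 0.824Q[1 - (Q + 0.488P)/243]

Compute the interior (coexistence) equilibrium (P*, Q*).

Setting both brackets to zero gives the nullclines P + 0.154Q = 480 and 0.488P + Q = 243.
Substituting Q = 243 - 0.488P into the first: P(1 - 0.154·0.488) = 480 - 0.154·243.
So P* = 443/0.925 = 479, and then Q* = 243 - 0.488·479 = 9.47.

P* ≈ 479, Q* ≈ 9.47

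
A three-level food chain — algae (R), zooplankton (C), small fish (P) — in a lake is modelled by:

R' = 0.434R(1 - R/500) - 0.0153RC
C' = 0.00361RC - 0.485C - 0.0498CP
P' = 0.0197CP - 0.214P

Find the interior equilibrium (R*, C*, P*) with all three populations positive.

R* ≈ 309, C* ≈ 10.9, P* ≈ 12.6

From dP/dt = 0: 0.0197C* = 0.214, so C* = 10.9.
From dR/dt = 0: 0.434(1 - R*/500) = 0.0153·10.9, giving R* = 500·(1 - 0.383) = 309.
From dC/dt = 0: 0.00361·309 - 0.485 = 0.0498P*, so P* = 0.629/0.0498 = 12.6.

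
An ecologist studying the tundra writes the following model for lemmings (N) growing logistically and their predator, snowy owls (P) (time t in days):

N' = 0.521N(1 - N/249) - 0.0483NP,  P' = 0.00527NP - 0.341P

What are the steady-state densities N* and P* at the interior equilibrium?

N* ≈ 64.7, P* ≈ 7.98

From dP/dt = 0 with P > 0: 0.00527N* = 0.341, so N* = 64.7.
Substitute into dN/dt = 0: 0.521(1 - 64.7/249) = 0.0483P*.
The bracket is 0.74, giving P* = 0.386/0.0483 = 7.98.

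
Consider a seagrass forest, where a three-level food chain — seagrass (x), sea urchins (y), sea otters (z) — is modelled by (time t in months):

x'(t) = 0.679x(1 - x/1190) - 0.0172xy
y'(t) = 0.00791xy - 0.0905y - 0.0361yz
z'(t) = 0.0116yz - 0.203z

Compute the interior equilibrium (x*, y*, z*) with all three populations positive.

x* ≈ 662, y* ≈ 17.5, z* ≈ 143

From dz/dt = 0: 0.0116y* = 0.203, so y* = 17.5.
From dx/dt = 0: 0.679(1 - x*/1190) = 0.0172·17.5, giving x* = 1190·(1 - 0.443) = 662.
From dy/dt = 0: 0.00791·662 - 0.0905 = 0.0361z*, so z* = 5.15/0.0361 = 143.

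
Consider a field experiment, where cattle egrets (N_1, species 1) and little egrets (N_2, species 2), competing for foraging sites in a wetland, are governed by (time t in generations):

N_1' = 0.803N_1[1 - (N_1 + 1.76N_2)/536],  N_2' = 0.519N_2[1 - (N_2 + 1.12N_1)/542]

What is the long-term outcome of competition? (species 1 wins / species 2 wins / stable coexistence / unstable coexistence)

Compare the nullcline intercepts: K1/α12 = 536/1.76 = 305 < K2 = 542; K2/α21 = 542/1.12 = 484 < K1 = 536.
Since both are reversed, neither can invade when rare; the interior point is a saddle.

unstable coexistence (outcome depends on initial conditions)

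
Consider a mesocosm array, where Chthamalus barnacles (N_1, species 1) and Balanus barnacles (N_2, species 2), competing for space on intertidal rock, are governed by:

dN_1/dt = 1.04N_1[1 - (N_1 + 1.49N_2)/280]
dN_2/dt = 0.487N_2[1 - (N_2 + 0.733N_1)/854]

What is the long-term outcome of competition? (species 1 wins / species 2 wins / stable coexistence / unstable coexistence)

species 2 excludes species 1

Compare the nullcline intercepts: K1/α12 = 280/1.49 = 188 < K2 = 854; K2/α21 = 854/0.733 = 1170 > K1 = 280.
Since the inequalities point opposite ways, species 2 can invade but species 1 cannot.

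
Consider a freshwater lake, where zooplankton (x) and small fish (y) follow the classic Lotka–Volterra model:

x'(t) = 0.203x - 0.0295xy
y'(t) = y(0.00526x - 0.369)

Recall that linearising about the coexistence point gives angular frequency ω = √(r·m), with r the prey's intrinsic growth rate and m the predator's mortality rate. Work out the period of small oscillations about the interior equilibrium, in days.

T ≈ 23 days

Here r = 0.203 and m = 0.369, so r·m = 0.0749.
ω = √0.0749 = 0.274 per day, hence T = 2π/ω ≈ 23 days.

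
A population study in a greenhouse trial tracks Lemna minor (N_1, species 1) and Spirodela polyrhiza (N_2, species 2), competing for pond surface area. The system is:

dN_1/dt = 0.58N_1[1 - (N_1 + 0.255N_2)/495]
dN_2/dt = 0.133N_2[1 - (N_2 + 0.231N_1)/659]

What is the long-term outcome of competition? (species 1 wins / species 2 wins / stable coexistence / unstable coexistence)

stable coexistence

Compare the nullcline intercepts: K1/α12 = 495/0.255 = 1940 > K2 = 659; K2/α21 = 659/0.231 = 2850 > K1 = 495.
Since both inequalities hold, each species can invade when rare, so the interior equilibrium is stable.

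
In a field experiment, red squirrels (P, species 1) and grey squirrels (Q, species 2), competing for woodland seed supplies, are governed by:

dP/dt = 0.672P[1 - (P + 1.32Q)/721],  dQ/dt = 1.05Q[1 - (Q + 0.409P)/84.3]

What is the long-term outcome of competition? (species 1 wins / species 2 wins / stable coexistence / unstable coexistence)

Compare the nullcline intercepts: K1/α12 = 721/1.32 = 546 > K2 = 84.3; K2/α21 = 84.3/0.409 = 206 < K1 = 721.
Since the inequalities point opposite ways, species 1 can invade but species 2 cannot.

species 1 excludes species 2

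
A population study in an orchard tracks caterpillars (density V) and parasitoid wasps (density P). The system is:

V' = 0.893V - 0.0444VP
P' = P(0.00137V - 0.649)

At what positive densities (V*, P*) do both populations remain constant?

V* ≈ 474, P* ≈ 20.1

Set dP/dt = 0 with P > 0: 0.00137V - 0.649 = 0, so V* = 0.649/0.00137 = 474.
Set dV/dt = 0 with V > 0: 0.893 - 0.0444P = 0, so P* = 0.893/0.0444 = 20.1.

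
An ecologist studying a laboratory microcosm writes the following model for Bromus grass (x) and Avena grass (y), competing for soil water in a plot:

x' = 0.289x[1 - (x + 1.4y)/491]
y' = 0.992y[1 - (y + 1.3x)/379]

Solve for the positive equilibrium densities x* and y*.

Setting both brackets to zero gives the nullclines x + 1.4y = 491 and 1.3x + y = 379.
Substituting y = 379 - 1.3x into the first: x(1 - 1.4·1.3) = 491 - 1.4·379.
So x* = -39.6/-0.82 = 48.3, and then y* = 379 - 1.3·48.3 = 316.

x* ≈ 48.3, y* ≈ 316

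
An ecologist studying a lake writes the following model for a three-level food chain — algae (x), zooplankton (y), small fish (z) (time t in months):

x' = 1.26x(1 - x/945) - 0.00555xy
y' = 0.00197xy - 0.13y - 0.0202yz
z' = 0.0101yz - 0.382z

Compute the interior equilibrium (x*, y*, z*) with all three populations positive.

From dz/dt = 0: 0.0101y* = 0.382, so y* = 37.8.
From dx/dt = 0: 1.26(1 - x*/945) = 0.00555·37.8, giving x* = 945·(1 - 0.167) = 788.
From dy/dt = 0: 0.00197·788 - 0.13 = 0.0202z*, so z* = 1.42/0.0202 = 70.4.

x* ≈ 788, y* ≈ 37.8, z* ≈ 70.4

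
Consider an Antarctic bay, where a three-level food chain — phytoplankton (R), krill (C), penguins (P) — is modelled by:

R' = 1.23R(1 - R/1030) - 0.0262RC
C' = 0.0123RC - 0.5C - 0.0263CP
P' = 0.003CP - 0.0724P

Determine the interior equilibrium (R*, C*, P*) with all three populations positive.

From dP/dt = 0: 0.003C* = 0.0724, so C* = 24.1.
From dR/dt = 0: 1.23(1 - R*/1030) = 0.0262·24.1, giving R* = 1030·(1 - 0.514) = 501.
From dC/dt = 0: 0.0123·501 - 0.5 = 0.0263P*, so P* = 5.66/0.0263 = 215.

R* ≈ 501, C* ≈ 24.1, P* ≈ 215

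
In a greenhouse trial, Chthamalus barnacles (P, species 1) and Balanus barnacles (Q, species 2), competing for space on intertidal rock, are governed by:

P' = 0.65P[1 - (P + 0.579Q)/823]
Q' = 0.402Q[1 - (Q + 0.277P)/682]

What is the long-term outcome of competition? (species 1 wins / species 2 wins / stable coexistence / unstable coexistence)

stable coexistence

Compare the nullcline intercepts: K1/α12 = 823/0.579 = 1420 > K2 = 682; K2/α21 = 682/0.277 = 2460 > K1 = 823.
Since both inequalities hold, each species can invade when rare, so the interior equilibrium is stable.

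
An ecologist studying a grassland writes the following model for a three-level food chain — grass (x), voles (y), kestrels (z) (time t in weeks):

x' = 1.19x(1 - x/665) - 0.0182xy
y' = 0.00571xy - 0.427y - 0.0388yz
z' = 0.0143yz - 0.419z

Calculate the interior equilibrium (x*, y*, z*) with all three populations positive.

From dz/dt = 0: 0.0143y* = 0.419, so y* = 29.3.
From dx/dt = 0: 1.19(1 - x*/665) = 0.0182·29.3, giving x* = 665·(1 - 0.448) = 367.
From dy/dt = 0: 0.00571·367 - 0.427 = 0.0388z*, so z* = 1.67/0.0388 = 43.

x* ≈ 367, y* ≈ 29.3, z* ≈ 43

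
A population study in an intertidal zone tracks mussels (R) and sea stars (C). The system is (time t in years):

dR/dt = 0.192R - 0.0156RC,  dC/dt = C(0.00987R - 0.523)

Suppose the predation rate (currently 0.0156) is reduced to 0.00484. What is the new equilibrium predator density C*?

C* ≈ 39.7

At the interior fixed point, setting dR/dt = 0 with R > 0 fixes C* = (prey growth rate)/(RC coefficient) — independent of the other coefficients.
With the change, C* = 0.192/0.00484 = 39.7; it rises from 12.3.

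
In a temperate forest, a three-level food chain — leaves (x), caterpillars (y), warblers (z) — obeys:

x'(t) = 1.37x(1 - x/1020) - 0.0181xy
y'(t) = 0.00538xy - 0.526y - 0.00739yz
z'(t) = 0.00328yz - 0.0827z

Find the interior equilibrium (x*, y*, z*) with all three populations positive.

x* ≈ 680, y* ≈ 25.2, z* ≈ 424

From dz/dt = 0: 0.00328y* = 0.0827, so y* = 25.2.
From dx/dt = 0: 1.37(1 - x*/1020) = 0.0181·25.2, giving x* = 1020·(1 - 0.333) = 680.
From dy/dt = 0: 0.00538·680 - 0.526 = 0.00739z*, so z* = 3.13/0.00739 = 424.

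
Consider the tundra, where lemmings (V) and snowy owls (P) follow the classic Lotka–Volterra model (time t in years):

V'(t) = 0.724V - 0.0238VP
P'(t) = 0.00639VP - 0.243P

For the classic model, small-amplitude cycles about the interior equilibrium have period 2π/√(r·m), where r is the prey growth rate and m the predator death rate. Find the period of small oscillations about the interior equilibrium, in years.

Here r = 0.724 and m = 0.243, so r·m = 0.176.
ω = √0.176 = 0.419 per year, hence T = 2π/ω ≈ 15 years.

T ≈ 15 years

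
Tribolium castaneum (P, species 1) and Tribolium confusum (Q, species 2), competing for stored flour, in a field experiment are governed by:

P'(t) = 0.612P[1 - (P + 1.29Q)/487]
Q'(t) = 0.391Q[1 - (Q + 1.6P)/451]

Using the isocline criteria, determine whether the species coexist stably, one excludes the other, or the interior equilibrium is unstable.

Compare the nullcline intercepts: K1/α12 = 487/1.29 = 378 < K2 = 451; K2/α21 = 451/1.6 = 282 < K1 = 487.
Since both are reversed, neither can invade when rare; the interior point is a saddle.

unstable coexistence (outcome depends on initial conditions)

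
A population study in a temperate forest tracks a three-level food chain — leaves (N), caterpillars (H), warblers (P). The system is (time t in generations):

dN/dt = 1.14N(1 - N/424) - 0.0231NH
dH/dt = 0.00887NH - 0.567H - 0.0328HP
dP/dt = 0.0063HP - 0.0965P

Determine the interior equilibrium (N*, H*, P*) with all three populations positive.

N* ≈ 292, H* ≈ 15.3, P* ≈ 61.8

From dP/dt = 0: 0.0063H* = 0.0965, so H* = 15.3.
From dN/dt = 0: 1.14(1 - N*/424) = 0.0231·15.3, giving N* = 424·(1 - 0.31) = 292.
From dH/dt = 0: 0.00887·292 - 0.567 = 0.0328P*, so P* = 2.03/0.0328 = 61.8.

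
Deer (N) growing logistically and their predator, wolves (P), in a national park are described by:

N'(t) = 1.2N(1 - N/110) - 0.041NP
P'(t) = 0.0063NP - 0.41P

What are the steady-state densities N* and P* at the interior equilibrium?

From dP/dt = 0 with P > 0: 0.0063N* = 0.41, so N* = 65.1.
Substitute into dN/dt = 0: 1.2(1 - 65.1/110) = 0.041P*.
The bracket is 0.408, giving P* = 0.49/0.041 = 12.

N* ≈ 65.1, P* ≈ 12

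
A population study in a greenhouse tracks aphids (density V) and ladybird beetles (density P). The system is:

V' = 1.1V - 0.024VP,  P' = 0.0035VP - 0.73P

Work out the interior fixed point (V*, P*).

V* ≈ 209, P* ≈ 45.8

Set dP/dt = 0 with P > 0: 0.0035V - 0.73 = 0, so V* = 0.73/0.0035 = 209.
Set dV/dt = 0 with V > 0: 1.1 - 0.024P = 0, so P* = 1.1/0.024 = 45.8.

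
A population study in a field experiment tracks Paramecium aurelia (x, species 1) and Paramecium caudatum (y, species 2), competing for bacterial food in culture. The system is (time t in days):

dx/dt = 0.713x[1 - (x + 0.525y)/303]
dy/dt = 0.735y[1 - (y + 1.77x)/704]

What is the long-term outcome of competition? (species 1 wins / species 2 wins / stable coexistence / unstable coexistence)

Compare the nullcline intercepts: K1/α12 = 303/0.525 = 577 < K2 = 704; K2/α21 = 704/1.77 = 398 > K1 = 303.
Since the inequalities point opposite ways, species 2 can invade but species 1 cannot.

species 2 excludes species 1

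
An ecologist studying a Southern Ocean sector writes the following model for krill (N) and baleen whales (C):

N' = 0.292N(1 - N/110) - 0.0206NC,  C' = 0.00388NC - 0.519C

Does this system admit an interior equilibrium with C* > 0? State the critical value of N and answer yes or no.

The predator equation gives dC/dt > 0 only when N > 0.519/0.00388 = 134.
Without the predator, N → K = 110. Since 110 < 134, the predator cannot invade.

Threshold N = 134; K < 134, so no, the predator goes extinct.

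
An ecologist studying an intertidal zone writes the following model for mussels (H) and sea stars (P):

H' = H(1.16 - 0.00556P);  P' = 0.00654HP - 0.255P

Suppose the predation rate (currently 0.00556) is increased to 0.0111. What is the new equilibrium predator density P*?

P* ≈ 105

At the interior fixed point, setting dH/dt = 0 with H > 0 fixes P* = (prey growth rate)/(HP coefficient) — independent of the other coefficients.
With the change, P* = 1.16/0.0111 = 105; it falls from 209.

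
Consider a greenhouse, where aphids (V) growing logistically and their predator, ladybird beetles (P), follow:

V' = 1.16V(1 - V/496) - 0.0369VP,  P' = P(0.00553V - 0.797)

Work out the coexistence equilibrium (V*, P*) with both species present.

From dP/dt = 0 with P > 0: 0.00553V* = 0.797, so V* = 144.
Substitute into dV/dt = 0: 1.16(1 - 144/496) = 0.0369P*.
The bracket is 0.709, giving P* = 0.823/0.0369 = 22.3.

V* ≈ 144, P* ≈ 22.3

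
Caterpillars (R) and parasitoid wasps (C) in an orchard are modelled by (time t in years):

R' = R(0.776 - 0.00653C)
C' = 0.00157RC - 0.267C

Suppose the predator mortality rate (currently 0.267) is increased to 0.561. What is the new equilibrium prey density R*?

At the interior fixed point, setting dC/dt = 0 with C > 0 fixes R* = (predator death rate)/(RC coefficient) — independent of the other coefficients.
With the change, R* = 0.561/0.00157 = 357; it rises from 170.

R* ≈ 357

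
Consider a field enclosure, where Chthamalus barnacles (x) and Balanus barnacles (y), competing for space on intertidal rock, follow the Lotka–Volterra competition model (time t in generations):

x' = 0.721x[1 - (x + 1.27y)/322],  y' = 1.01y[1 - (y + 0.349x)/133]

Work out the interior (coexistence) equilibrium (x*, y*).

Setting both brackets to zero gives the nullclines x + 1.27y = 322 and 0.349x + y = 133.
Substituting y = 133 - 0.349x into the first: x(1 - 1.27·0.349) = 322 - 1.27·133.
So x* = 153/0.557 = 275, and then y* = 133 - 0.349·275 = 37.

x* ≈ 275, y* ≈ 37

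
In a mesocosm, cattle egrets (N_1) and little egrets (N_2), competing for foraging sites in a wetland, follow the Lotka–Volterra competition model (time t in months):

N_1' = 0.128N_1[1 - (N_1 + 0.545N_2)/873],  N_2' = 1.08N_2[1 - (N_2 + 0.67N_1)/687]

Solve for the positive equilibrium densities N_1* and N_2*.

Setting both brackets to zero gives the nullclines N_1 + 0.545N_2 = 873 and 0.67N_1 + N_2 = 687.
Substituting N_2 = 687 - 0.67N_1 into the first: N_1(1 - 0.545·0.67) = 873 - 0.545·687.
So N_1* = 499/0.635 = 785, and then N_2* = 687 - 0.67·785 = 161.

N_1* ≈ 785, N_2* ≈ 161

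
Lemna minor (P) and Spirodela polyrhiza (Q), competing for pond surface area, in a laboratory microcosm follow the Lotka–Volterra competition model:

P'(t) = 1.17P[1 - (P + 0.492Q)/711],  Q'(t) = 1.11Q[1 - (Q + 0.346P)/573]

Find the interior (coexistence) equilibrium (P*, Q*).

P* ≈ 517, Q* ≈ 394

Setting both brackets to zero gives the nullclines P + 0.492Q = 711 and 0.346P + Q = 573.
Substituting Q = 573 - 0.346P into the first: P(1 - 0.492·0.346) = 711 - 0.492·573.
So P* = 429/0.83 = 517, and then Q* = 573 - 0.346·517 = 394.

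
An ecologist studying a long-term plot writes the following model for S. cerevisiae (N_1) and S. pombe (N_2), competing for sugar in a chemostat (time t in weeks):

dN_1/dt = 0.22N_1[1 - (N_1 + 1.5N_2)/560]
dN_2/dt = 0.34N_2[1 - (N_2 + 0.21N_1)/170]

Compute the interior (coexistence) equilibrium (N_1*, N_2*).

N_1* ≈ 445, N_2* ≈ 76.5

Setting both brackets to zero gives the nullclines N_1 + 1.5N_2 = 560 and 0.21N_1 + N_2 = 170.
Substituting N_2 = 170 - 0.21N_1 into the first: N_1(1 - 1.5·0.21) = 560 - 1.5·170.
So N_1* = 305/0.685 = 445, and then N_2* = 170 - 0.21·445 = 76.5.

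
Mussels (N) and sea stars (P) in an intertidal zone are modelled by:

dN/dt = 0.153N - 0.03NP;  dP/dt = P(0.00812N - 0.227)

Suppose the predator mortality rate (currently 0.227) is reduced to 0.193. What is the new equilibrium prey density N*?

At the interior fixed point, setting dP/dt = 0 with P > 0 fixes N* = (predator death rate)/(NP coefficient) — independent of the other coefficients.
With the change, N* = 0.193/0.00812 = 23.8; it falls from 28.

N* ≈ 23.8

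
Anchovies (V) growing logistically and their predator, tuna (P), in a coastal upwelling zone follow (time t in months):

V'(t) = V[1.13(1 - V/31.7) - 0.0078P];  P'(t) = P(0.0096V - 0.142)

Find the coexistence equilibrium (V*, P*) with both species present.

V* ≈ 14.8, P* ≈ 77.3

From dP/dt = 0 with P > 0: 0.0096V* = 0.142, so V* = 14.8.
Substitute into dV/dt = 0: 1.13(1 - 14.8/31.7) = 0.0078P*.
The bracket is 0.533, giving P* = 0.603/0.0078 = 77.3.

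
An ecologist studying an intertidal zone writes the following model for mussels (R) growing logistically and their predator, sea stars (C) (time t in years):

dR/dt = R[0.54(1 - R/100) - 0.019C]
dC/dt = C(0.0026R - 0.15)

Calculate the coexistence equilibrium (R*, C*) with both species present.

R* ≈ 57.7, C* ≈ 12

From dC/dt = 0 with C > 0: 0.0026R* = 0.15, so R* = 57.7.
Substitute into dR/dt = 0: 0.54(1 - 57.7/100) = 0.019C*.
The bracket is 0.423, giving C* = 0.228/0.019 = 12.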